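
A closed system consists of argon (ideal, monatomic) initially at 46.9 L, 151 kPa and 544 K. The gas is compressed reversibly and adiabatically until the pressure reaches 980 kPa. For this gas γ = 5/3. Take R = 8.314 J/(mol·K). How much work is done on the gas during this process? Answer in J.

11800 J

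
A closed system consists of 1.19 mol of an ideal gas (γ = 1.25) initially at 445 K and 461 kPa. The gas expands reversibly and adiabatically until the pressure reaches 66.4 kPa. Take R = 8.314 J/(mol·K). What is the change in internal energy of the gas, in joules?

-5660 J

V₁ = nRT₁/P₁ = 1.19×8.314×445/461 = 9.55 L.
Adiabatic: T₂/T₁ = (P₂/P₁)^((γ−1)/γ) ⇒ T₂ = 445×(0.144)^0.200 = 302 K; V₂ = 45.0 L.
For an ideal gas ΔU = nCvΔT with Cv = R/(γ−1) = 33.3 J/(mol·K).
ΔU = 1.19×33.3×(302−445) = -5660 J.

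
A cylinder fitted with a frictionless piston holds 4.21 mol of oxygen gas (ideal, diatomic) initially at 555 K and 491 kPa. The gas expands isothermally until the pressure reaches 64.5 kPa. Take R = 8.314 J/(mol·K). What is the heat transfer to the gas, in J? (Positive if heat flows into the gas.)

39400 J

V₁ = nRT₁/P₁ = 4.21×8.314×555/491 = 39.6 L.
Isothermal: T stays 555 K; PV = const ⇒ V₂ = 301 L, P₂ = 64.5 kPa.
ΔU = 0 (ideal gas, T constant).
W = nRT ln(V₂/V₁) = 4.21×8.314×555×ln(7.61) = 39400 J.
Q = ΔU + W = 39400 J.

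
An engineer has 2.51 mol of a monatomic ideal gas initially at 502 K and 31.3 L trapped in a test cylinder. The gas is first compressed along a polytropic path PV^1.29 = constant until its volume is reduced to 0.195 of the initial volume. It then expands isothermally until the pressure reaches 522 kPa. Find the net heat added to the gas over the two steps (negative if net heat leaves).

15600 J

P₁ = nRT₁/V₁ = 2.51×8.314×502/31.3 = 335 kPa.
Step 1 — Polytropic n=1.29: T₂ = T₁(V₁/V₂)^(n−1) = 502×(5.13)^0.29 = 806 K; P₂ = P₁(V₁/V₂)^n = 2760 kPa.
W = (P₁V₁−P₂V₂)/(n−1) = (335×31.3−2760×6.10)/0.29 = -21900 J.
ΔU = nCvΔT = 2.51×12.5×(806−502) = 9530 J.
Q = ΔU + W = -12400 J.
State after step 1: P = 2760 kPa, V = 6.10 L, T = 806 K.
Step 2 — Isothermal: T stays 806 K; PV = const ⇒ V₂ = 32.2 L, P₂ = 522 kPa.
ΔU = 0 (ideal gas, T constant).
W = nRT ln(V₂/V₁) = 2.51×8.314×806×ln(5.28) = 28000 J.
Q = ΔU + W = 28000 J.
Net over both steps: W = 6100 J, Q = 15600 J, ΔU = 9530 J.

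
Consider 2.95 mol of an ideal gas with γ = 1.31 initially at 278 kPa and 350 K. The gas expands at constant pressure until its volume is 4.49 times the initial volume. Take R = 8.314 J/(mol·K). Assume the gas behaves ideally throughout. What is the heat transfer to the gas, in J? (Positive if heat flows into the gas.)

127000 J

V₁ = nRT₁/P₁ = 2.95×8.314×350/278 = 30.9 L.
Isobaric: P stays 278 kPa; V/T = const ⇒ T₂ = 1570 K, V₂ = 139 L.
W = PΔV = 278×(139−30.9) kPa·L = 30000 J.
ΔU = nCvΔT = 2.95×26.8×(1570−350) = 96600 J.
Q = ΔU + W = nCpΔT = 127000 J.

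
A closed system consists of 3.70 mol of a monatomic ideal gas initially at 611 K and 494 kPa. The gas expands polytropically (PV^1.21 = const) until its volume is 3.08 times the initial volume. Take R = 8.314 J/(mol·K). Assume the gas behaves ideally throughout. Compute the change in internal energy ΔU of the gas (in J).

-5930 J

V₁ = nRT₁/P₁ = 3.70×8.314×611/494 = 38.0 L.
Polytropic n=1.21: T₂ = T₁(V₁/V₂)^(n−1) = 611×(0.325)^0.21 = 482 K; P₂ = P₁(V₁/V₂)^n = 127 kPa.
For an ideal gas ΔU = nCvΔT with Cv = (3/2)R = 12.5 J/(mol·K).
ΔU = 3.70×12.5×(482−611) = -5930 J.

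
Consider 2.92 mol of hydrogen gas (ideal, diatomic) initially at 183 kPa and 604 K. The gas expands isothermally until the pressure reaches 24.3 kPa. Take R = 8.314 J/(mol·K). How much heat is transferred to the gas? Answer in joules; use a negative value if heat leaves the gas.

V₁ = nRT₁/P₁ = 2.92×8.314×604/183 = 80.1 L.
Isothermal: T stays 604 K; PV = const ⇒ V₂ = 603 L, P₂ = 24.3 kPa.
ΔU = 0 (ideal gas, T constant).
W = nRT ln(V₂/V₁) = 2.92×8.314×604×ln(7.53) = 29600 J.
Q = ΔU + W = 29600 J.

29600 J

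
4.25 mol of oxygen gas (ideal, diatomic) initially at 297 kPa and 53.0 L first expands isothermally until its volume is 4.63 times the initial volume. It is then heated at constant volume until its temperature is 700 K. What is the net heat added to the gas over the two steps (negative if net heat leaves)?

46600 J

T₁ = P₁V₁/(nR) = 297×53.0/(4.25×8.314) = 445 K.
Step 1 — Isothermal: T stays 445 K; PV = const ⇒ V₂ = 245 L, P₂ = 64.1 kPa.
ΔU = 0 (ideal gas, T constant).
W = nRT ln(V₂/V₁) = 4.25×8.314×445×ln(4.63) = 24100 J.
Q = ΔU + W = 24100 J.
State after step 1: P = 64.1 kPa, V = 245 L, T = 445 K.
Step 2 — Isochoric: V stays 245 L; P/T = const ⇒ T₂ = 700 K, P₂ = 101 kPa.
W = 0 (no volume change).
ΔU = nCvΔT = 4.25×20.8×(700−445) = 22500 J.
Q = ΔU = 22500 J.
Net over both steps: W = 24100 J, Q = 46600 J, ΔU = 22500 J.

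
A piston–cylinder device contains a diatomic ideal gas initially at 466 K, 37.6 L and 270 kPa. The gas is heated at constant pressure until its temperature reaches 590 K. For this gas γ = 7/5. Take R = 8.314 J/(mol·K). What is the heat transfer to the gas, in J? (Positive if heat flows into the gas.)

9450 J

n = P₁V₁/(RT₁) = 270×37.6/(8.314×466) = 2.62 mol.
Isobaric: P stays 270 kPa; V/T = const ⇒ T₂ = 590 K, V₂ = 47.6 L.
W = PΔV = 270×(47.6−37.6) kPa·L = 2700 J.
ΔU = nCvΔT = 2.62×20.8×(590−466) = 6750 J.
Q = ΔU + W = nCpΔT = 9450 J.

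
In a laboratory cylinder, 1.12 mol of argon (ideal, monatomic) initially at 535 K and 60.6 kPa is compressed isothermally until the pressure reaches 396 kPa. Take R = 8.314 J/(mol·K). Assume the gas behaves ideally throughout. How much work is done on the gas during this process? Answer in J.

V₁ = nRT₁/P₁ = 1.12×8.314×535/60.6 = 82.2 L.
Isothermal: T stays 535 K; PV = const ⇒ V₂ = 12.6 L, P₂ = 396 kPa.
W = nRT ln(V₂/V₁) = 1.12×8.314×535×ln(0.153) = -9350 J.
Work done on the gas = −W_by = 9350 J.

9350 J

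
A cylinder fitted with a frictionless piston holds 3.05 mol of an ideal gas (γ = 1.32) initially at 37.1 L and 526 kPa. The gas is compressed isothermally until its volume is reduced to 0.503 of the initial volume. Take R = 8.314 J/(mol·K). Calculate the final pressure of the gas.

T₁ = P₁V₁/(nR) = 526×37.1/(3.05×8.314) = 770 K.
Isothermal: T stays 770 K; PV = const ⇒ V₂ = 18.7 L, P₂ = 1050 kPa.

1050 kPa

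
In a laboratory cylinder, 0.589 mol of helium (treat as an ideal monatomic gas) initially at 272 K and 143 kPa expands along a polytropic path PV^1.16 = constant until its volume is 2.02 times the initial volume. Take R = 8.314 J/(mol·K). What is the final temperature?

V₁ = nRT₁/P₁ = 0.589×8.314×272/143 = 9.31 L.
Polytropic n=1.16: T₂ = T₁(V₁/V₂)^(n−1) = 272×(0.495)^0.16 = 243 K; P₂ = P₁(V₁/V₂)^n = 63.3 kPa.

243 K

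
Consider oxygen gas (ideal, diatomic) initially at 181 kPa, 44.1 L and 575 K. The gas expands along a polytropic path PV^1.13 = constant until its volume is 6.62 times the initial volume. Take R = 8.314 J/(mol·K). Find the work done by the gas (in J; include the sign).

13400 J

n = P₁V₁/(RT₁) = 181×44.1/(8.314×575) = 1.67 mol.
Polytropic n=1.13: T₂ = T₁(V₁/V₂)^(n−1) = 575×(0.151)^0.13 = 450 K; P₂ = P₁(V₁/V₂)^n = 21.4 kPa.
W = (P₁V₁−P₂V₂)/(n−1) = (181×44.1−21.4×292)/0.13 = 13400 J.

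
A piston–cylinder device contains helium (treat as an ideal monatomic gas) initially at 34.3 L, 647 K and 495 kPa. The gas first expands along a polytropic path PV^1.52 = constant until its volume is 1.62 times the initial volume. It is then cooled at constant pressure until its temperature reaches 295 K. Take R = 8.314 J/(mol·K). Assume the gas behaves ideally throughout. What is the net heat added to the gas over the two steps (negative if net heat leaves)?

-12100 J

n = P₁V₁/(RT₁) = 495×34.3/(8.314×647) = 3.16 mol.
Step 1 — Polytropic n=1.52: T₂ = T₁(V₁/V₂)^(n−1) = 647×(0.617)^0.52 = 503 K; P₂ = P₁(V₁/V₂)^n = 238 kPa.
W = (P₁V₁−P₂V₂)/(n−1) = (495×34.3−238×55.6)/0.52 = 7240 J.
ΔU = nCvΔT = 3.16×12.5×(503−647) = -5650 J.
Q = ΔU + W = 1590 J.
State after step 1: P = 238 kPa, V = 55.6 L, T = 503 K.
Step 2 — Isobaric: P stays 238 kPa; V/T = const ⇒ T₂ = 295 K, V₂ = 32.6 L.
W = PΔV = 238×(32.6−55.6) kPa·L = -5470 J.
ΔU = nCvΔT = 3.16×12.5×(295−503) = -8210 J.
Q = ΔU + W = nCpΔT = -13700 J.
Net over both steps: W = 1770 J, Q = -12100 J, ΔU = -13900 J.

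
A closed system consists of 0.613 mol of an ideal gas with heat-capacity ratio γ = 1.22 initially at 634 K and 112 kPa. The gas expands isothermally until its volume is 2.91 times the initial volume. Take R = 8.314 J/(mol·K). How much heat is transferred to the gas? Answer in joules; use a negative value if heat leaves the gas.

3450 J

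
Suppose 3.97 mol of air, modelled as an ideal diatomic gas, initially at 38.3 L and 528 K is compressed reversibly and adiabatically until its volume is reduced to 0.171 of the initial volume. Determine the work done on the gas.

P₁ = nRT₁/V₁ = 3.97×8.314×528/38.3 = 455 kPa.
Adiabatic: TV^(γ−1) = const ⇒ T₂ = 528×(5.85)^0.400 = 1070 K; PV^γ = const ⇒ P₂ = 5390 kPa.
ΔU = nCvΔT = 3.97×20.8×(1070−528) = 44700 J.
Q = 0 for an adiabatic process, so W = −ΔU = -44700 J.
Work done on the gas = −W_by = 44700 J.

44700 J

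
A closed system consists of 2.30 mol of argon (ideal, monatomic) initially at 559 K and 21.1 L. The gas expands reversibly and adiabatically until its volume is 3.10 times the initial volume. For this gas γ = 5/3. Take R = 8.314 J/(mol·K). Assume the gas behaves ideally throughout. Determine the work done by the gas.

P₁ = nRT₁/V₁ = 2.30×8.314×559/21.1 = 507 kPa.
Adiabatic: TV^(γ−1) = const ⇒ T₂ = 559×(0.323)^0.667 = 263 K; PV^γ = const ⇒ P₂ = 76.9 kPa.
ΔU = nCvΔT = 2.30×12.5×(263−559) = -8490 J.
Q = 0 for an adiabatic process, so W = −ΔU = 8490 J.

8490 J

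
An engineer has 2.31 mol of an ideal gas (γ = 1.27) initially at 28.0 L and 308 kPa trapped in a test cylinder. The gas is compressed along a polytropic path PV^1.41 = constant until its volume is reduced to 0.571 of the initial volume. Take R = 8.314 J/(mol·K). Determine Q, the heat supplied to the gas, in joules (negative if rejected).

2820 J

T₁ = P₁V₁/(nR) = 308×28.0/(2.31×8.314) = 449 K.
Polytropic n=1.41: T₂ = T₁(V₁/V₂)^(n−1) = 449×(1.75)^0.41 = 565 K; P₂ = P₁(V₁/V₂)^n = 679 kPa.
W = (P₁V₁−P₂V₂)/(n−1) = (308×28.0−679×16.0)/0.41 = -5430 J.
ΔU = nCvΔT = 2.31×30.8×(565−449) = 8250 J.
Q = ΔU + W = 2820 J.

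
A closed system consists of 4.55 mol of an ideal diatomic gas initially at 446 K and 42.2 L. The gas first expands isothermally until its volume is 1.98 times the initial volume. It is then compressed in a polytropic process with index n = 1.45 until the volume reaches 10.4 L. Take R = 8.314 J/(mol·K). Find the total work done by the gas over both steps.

P₁ = nRT₁/V₁ = 4.55×8.314×446/42.2 = 400 kPa.
Step 1 — Isothermal: T stays 446 K; PV = const ⇒ V₂ = 83.6 L, P₂ = 202 kPa.
ΔU = 0 (ideal gas, T constant).
W = nRT ln(V₂/V₁) = 4.55×8.314×446×ln(1.98) = 11500 J.
Q = ΔU + W = 11500 J.
State after step 1: P = 202 kPa, V = 83.6 L, T = 446 K.
Step 2 — Polytropic n=1.45: T₂ = T₁(V₁/V₂)^(n−1) = 446×(8.03)^0.45 = 1140 K; P₂ = P₁(V₁/V₂)^n = 4140 kPa.
W = (P₁V₁−P₂V₂)/(n−1) = (202×83.6−4140×10.4)/0.45 = -58300 J.
ΔU = nCvΔT = 4.55×20.8×(1140−446) = 65500 J.
Q = ΔU + W = 7280 J.
Net over both steps: W = -46700 J, Q = 18800 J, ΔU = 65500 J.

-46700 J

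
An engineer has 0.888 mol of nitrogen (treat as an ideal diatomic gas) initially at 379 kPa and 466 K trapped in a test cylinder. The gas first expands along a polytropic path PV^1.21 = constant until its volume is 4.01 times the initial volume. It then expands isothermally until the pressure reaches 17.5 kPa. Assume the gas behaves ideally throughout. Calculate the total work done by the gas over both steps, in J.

V₁ = nRT₁/P₁ = 0.888×8.314×466/379 = 9.08 L.
Step 1 — Polytropic n=1.21: T₂ = T₁(V₁/V₂)^(n−1) = 466×(0.249)^0.21 = 348 K; P₂ = P₁(V₁/V₂)^n = 70.6 kPa.
W = (P₁V₁−P₂V₂)/(n−1) = (379×9.08−70.6×36.4)/0.21 = 4140 J.
ΔU = nCvΔT = 0.888×20.8×(348−466) = -2180 J.
Q = ΔU + W = 1970 J.
State after step 1: P = 70.6 kPa, V = 36.4 L, T = 348 K.
Step 2 — Isothermal: T stays 348 K; PV = const ⇒ V₂ = 147 L, P₂ = 17.5 kPa.
ΔU = 0 (ideal gas, T constant).
W = nRT ln(V₂/V₁) = 0.888×8.314×348×ln(4.03) = 3590 J.
Q = ΔU + W = 3590 J.
Net over both steps: W = 7730 J, Q = 5550 J, ΔU = -2180 J.

7730 J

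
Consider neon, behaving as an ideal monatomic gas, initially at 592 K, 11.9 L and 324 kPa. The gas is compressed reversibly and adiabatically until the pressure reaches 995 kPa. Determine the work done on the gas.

3280 J

n = P₁V₁/(RT₁) = 324×11.9/(8.314×592) = 0.783 mol.
Adiabatic: T₂/T₁ = (P₂/P₁)^((γ−1)/γ) ⇒ T₂ = 592×(3.07)^0.400 = 927 K; V₂ = 6.07 L.
ΔU = nCvΔT = 0.783×12.5×(927−592) = 3280 J.
Q = 0 for an adiabatic process, so W = −ΔU = -3280 J.
Work done on the gas = −W_by = 3280 J.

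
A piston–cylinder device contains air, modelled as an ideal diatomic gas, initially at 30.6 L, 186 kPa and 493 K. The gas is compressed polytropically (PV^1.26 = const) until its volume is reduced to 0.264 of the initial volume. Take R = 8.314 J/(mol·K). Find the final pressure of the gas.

996 kPa

Polytropic n=1.26: T₂ = T₁(V₁/V₂)^(n−1) = 493×(3.79)^0.26 = 697 K; P₂ = P₁(V₁/V₂)^n = 996 kPa.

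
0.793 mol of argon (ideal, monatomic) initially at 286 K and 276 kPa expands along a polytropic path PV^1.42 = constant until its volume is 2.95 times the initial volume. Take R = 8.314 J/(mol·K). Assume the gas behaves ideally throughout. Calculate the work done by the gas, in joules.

V₁ = nRT₁/P₁ = 0.793×8.314×286/276 = 6.83 L.
Polytropic n=1.42: T₂ = T₁(V₁/V₂)^(n−1) = 286×(0.339)^0.42 = 182 K; P₂ = P₁(V₁/V₂)^n = 59.4 kPa.
W = (P₁V₁−P₂V₂)/(n−1) = (276×6.83−59.4×20.2)/0.42 = 1640 J.

1640 J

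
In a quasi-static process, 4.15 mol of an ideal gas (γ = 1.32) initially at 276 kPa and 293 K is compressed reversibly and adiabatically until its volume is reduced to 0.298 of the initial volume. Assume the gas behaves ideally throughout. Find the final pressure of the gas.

V₁ = nRT₁/P₁ = 4.15×8.314×293/276 = 36.6 L.
Adiabatic: TV^(γ−1) = const ⇒ T₂ = 293×(3.36)^0.320 = 432 K; PV^γ = const ⇒ P₂ = 1360 kPa.

1360 kPa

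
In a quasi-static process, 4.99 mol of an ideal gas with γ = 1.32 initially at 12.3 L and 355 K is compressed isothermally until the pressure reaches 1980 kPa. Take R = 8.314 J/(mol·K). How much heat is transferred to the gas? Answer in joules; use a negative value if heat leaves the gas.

P₁ = nRT₁/V₁ = 4.99×8.314×355/12.3 = 1200 kPa.
Isothermal: T stays 355 K; PV = const ⇒ V₂ = 7.44 L, P₂ = 1980 kPa.
ΔU = 0 (ideal gas, T constant).
W = nRT ln(V₂/V₁) = 4.99×8.314×355×ln(0.605) = -7410 J.
Q = ΔU + W = -7410 J.

-7410 J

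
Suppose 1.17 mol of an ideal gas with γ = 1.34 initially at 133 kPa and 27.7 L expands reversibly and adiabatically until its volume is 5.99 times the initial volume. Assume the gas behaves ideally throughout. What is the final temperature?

T₁ = P₁V₁/(nR) = 133×27.7/(1.17×8.314) = 379 K.
Adiabatic: TV^(γ−1) = const ⇒ T₂ = 379×(0.167)^0.340 = 206 K; PV^γ = const ⇒ P₂ = 12.1 kPa.

206 K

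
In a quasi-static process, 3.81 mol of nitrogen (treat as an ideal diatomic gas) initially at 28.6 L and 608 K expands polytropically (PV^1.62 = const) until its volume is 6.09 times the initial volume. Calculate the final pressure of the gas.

36.1 kPa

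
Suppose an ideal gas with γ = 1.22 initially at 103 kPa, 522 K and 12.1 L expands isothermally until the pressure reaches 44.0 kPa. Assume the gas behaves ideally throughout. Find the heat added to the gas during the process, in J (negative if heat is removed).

1060 J

n = P₁V₁/(RT₁) = 103×12.1/(8.314×522) = 0.287 mol.
Isothermal: T stays 522 K; PV = const ⇒ V₂ = 28.3 L, P₂ = 44.0 kPa.
ΔU = 0 (ideal gas, T constant).
W = nRT ln(V₂/V₁) = 0.287×8.314×522×ln(2.34) = 1060 J.
Q = ΔU + W = 1060 J.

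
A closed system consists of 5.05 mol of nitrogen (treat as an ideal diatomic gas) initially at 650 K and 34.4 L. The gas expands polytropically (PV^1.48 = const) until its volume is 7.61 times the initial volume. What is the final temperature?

P₁ = nRT₁/V₁ = 5.05×8.314×650/34.4 = 793 kPa.
Polytropic n=1.48: T₂ = T₁(V₁/V₂)^(n−1) = 650×(0.131)^0.48 = 245 K; P₂ = P₁(V₁/V₂)^n = 39.4 kPa.

245 K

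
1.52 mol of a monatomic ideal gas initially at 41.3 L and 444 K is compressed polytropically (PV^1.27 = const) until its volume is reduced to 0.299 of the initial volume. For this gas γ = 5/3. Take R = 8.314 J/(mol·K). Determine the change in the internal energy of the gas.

P₁ = nRT₁/V₁ = 1.52×8.314×444/41.3 = 136 kPa.
Polytropic n=1.27: T₂ = T₁(V₁/V₂)^(n−1) = 444×(3.34)^0.27 = 615 K; P₂ = P₁(V₁/V₂)^n = 629 kPa.
For an ideal gas ΔU = nCvΔT with Cv = (3/2)R = 12.5 J/(mol·K).
ΔU = 1.52×12.5×(615−444) = 3240 J.

3240 J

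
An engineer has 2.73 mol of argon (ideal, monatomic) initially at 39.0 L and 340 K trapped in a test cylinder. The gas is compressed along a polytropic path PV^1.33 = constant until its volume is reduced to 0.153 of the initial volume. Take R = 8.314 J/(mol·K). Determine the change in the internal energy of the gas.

9930 J

P₁ = nRT₁/V₁ = 2.73×8.314×340/39.0 = 198 kPa.
Polytropic n=1.33: T₂ = T₁(V₁/V₂)^(n−1) = 340×(6.54)^0.33 = 632 K; P₂ = P₁(V₁/V₂)^n = 2400 kPa.
For an ideal gas ΔU = nCvΔT with Cv = (3/2)R = 12.5 J/(mol·K).
ΔU = 2.73×12.5×(632−340) = 9930 J.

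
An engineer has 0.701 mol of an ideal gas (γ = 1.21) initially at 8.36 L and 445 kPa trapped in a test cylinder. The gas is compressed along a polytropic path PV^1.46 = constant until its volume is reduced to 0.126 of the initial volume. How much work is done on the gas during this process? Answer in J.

T₁ = P₁V₁/(nR) = 445×8.36/(0.701×8.314) = 638 K.
Polytropic n=1.46: T₂ = T₁(V₁/V₂)^(n−1) = 638×(7.94)^0.46 = 1660 K; P₂ = P₁(V₁/V₂)^n = 9160 kPa.
W = (P₁V₁−P₂V₂)/(n−1) = (445×8.36−9160×1.05)/0.46 = -12900 J.
Work done on the gas = −W_by = 12900 J.

12900 J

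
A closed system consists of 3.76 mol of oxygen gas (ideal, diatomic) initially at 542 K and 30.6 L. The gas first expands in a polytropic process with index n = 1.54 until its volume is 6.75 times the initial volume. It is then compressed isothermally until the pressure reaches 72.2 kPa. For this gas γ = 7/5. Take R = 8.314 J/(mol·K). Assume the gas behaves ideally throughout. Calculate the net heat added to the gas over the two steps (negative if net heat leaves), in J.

P₁ = nRT₁/V₁ = 3.76×8.314×542/30.6 = 554 kPa.
Step 1 — Polytropic n=1.54: T₂ = T₁(V₁/V₂)^(n−1) = 542×(0.148)^0.54 = 193 K; P₂ = P₁(V₁/V₂)^n = 29.3 kPa.
W = (P₁V₁−P₂V₂)/(n−1) = (554×30.6−29.3×207)/0.54 = 20200 J.
ΔU = nCvΔT = 3.76×20.8×(193−542) = -27300 J.
Q = ΔU + W = -7070 J.
State after step 1: P = 29.3 kPa, V = 207 L, T = 193 K.
Step 2 — Isothermal: T stays 193 K; PV = const ⇒ V₂ = 83.7 L, P₂ = 72.2 kPa.
ΔU = 0 (ideal gas, T constant).
W = nRT ln(V₂/V₁) = 3.76×8.314×193×ln(0.405) = -5460 J.
Q = ΔU + W = -5460 J.
Net over both steps: W = 14700 J, Q = -12500 J, ΔU = -27300 J.

-12500 J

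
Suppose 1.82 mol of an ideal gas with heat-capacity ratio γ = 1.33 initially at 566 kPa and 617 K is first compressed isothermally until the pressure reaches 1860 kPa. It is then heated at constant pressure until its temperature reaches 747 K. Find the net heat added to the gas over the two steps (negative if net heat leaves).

-3180 J

V₁ = nRT₁/P₁ = 1.82×8.314×617/566 = 16.5 L.
Step 1 — Isothermal: T stays 617 K; PV = const ⇒ V₂ = 5.02 L, P₂ = 1860 kPa.
ΔU = 0 (ideal gas, T constant).
W = nRT ln(V₂/V₁) = 1.82×8.314×617×ln(0.304) = -11100 J.
Q = ΔU + W = -11100 J.
State after step 1: P = 1860 kPa, V = 5.02 L, T = 617 K.
Step 2 — Isobaric: P stays 1860 kPa; V/T = const ⇒ T₂ = 747 K, V₂ = 6.08 L.
W = PΔV = 1860×(6.08−5.02) kPa·L = 1970 J.
ΔU = nCvΔT = 1.82×25.2×(747−617) = 5960 J.
Q = ΔU + W = nCpΔT = 7930 J.
Net over both steps: W = -9140 J, Q = -3180 J, ΔU = 5960 J.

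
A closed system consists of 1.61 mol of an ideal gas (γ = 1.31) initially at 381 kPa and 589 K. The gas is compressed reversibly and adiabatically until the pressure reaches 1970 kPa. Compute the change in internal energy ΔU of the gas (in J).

12100 J

V₁ = nRT₁/P₁ = 1.61×8.314×589/381 = 20.7 L.
Adiabatic: T₂/T₁ = (P₂/P₁)^((γ−1)/γ) ⇒ T₂ = 589×(5.17)^0.237 = 869 K; V₂ = 5.90 L.
For an ideal gas ΔU = nCvΔT with Cv = R/(γ−1) = 26.8 J/(mol·K).
ΔU = 1.61×26.8×(869−589) = 12100 J.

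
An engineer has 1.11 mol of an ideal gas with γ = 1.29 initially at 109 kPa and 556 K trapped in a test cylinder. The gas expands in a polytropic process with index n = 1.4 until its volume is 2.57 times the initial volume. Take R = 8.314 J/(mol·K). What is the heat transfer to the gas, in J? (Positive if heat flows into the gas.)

-1530 J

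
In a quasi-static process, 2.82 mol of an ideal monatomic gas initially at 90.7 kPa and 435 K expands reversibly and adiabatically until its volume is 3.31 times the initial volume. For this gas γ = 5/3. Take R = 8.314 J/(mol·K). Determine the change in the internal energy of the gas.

-8410 J

V₁ = nRT₁/P₁ = 2.82×8.314×435/90.7 = 112 L.
Adiabatic: TV^(γ−1) = const ⇒ T₂ = 435×(0.302)^0.667 = 196 K; PV^γ = const ⇒ P₂ = 12.3 kPa.
For an ideal gas ΔU = nCvΔT with Cv = (3/2)R = 12.5 J/(mol·K).
ΔU = 2.82×12.5×(196−435) = -8410 J.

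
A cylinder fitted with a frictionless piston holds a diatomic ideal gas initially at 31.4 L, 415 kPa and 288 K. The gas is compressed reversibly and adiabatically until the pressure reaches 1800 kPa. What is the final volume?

Adiabatic: T₂/T₁ = (P₂/P₁)^((γ−1)/γ) ⇒ T₂ = 288×(4.34)^0.286 = 438 K; V₂ = 11.0 L.

11.0 L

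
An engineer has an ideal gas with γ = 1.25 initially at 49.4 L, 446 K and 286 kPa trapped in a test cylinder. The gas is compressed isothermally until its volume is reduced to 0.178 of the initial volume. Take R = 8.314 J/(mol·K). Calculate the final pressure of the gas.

1610 kPa

Isothermal: T stays 446 K; PV = const ⇒ V₂ = 8.79 L, P₂ = 1610 kPa.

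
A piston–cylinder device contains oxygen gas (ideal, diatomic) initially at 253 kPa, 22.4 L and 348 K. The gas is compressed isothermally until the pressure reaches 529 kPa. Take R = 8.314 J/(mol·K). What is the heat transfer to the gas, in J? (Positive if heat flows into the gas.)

-4180 J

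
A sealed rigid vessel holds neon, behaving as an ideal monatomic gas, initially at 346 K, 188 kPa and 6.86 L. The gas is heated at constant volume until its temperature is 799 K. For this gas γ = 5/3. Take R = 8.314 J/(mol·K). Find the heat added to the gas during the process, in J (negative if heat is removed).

n = P₁V₁/(RT₁) = 188×6.86/(8.314×346) = 0.448 mol.
Isochoric: V stays 6.86 L; P/T = const ⇒ T₂ = 799 K, P₂ = 434 kPa.
W = 0 (no volume change).
ΔU = nCvΔT = 0.448×12.5×(799−346) = 2530 J.
Q = ΔU = 2530 J.

2530 J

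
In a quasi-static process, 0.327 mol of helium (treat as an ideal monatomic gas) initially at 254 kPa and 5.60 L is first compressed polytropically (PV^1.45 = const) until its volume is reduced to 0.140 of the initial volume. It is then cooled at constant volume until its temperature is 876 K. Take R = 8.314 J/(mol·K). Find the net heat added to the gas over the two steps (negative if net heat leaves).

-3060 J

T₁ = P₁V₁/(nR) = 254×5.60/(0.327×8.314) = 523 K.
Step 1 — Polytropic n=1.45: T₂ = T₁(V₁/V₂)^(n−1) = 523×(7.14)^0.45 = 1270 K; P₂ = P₁(V₁/V₂)^n = 4390 kPa.
W = (P₁V₁−P₂V₂)/(n−1) = (254×5.60−4390×0.784)/0.45 = -4500 J.
ΔU = nCvΔT = 0.327×12.5×(1270−523) = 3030 J.
Q = ΔU + W = -1460 J.
State after step 1: P = 4390 kPa, V = 0.784 L, T = 1270 K.
Step 2 — Isochoric: V stays 0.784 L; P/T = const ⇒ T₂ = 876 K, P₂ = 3040 kPa.
W = 0 (no volume change).
ΔU = nCvΔT = 0.327×12.5×(876−1270) = -1600 J.
Q = ΔU = -1600 J.
Net over both steps: W = -4500 J, Q = -3060 J, ΔU = 1440 J.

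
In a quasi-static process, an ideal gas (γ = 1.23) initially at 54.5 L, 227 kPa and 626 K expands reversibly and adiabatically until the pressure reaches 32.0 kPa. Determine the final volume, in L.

268 L

Adiabatic: T₂/T₁ = (P₂/P₁)^((γ−1)/γ) ⇒ T₂ = 626×(0.141)^0.187 = 434 K; V₂ = 268 L.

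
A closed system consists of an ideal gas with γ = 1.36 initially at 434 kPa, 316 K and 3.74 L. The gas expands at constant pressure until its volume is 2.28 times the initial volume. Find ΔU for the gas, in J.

n = P₁V₁/(RT₁) = 434×3.74/(8.314×316) = 0.618 mol.
Isobaric: P stays 434 kPa; V/T = const ⇒ T₂ = 720 K, V₂ = 8.53 L.
For an ideal gas ΔU = nCvΔT with Cv = R/(γ−1) = 23.1 J/(mol·K).
ΔU = 0.618×23.1×(720−316) = 5770 J.

5770 J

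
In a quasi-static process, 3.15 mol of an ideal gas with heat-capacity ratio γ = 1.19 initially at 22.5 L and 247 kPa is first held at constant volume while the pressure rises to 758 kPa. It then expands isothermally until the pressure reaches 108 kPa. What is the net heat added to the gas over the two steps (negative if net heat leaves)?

93700 J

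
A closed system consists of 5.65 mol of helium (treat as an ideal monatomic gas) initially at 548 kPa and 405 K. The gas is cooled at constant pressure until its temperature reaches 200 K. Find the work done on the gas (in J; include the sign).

V₁ = nRT₁/P₁ = 5.65×8.314×405/548 = 34.7 L.
Isobaric: P stays 548 kPa; V/T = const ⇒ T₂ = 200 K, V₂ = 17.1 L.
W = PΔV = 548×(17.1−34.7) kPa·L = -9630 J.
Work done on the gas = −W_by = 9630 J.

9630 J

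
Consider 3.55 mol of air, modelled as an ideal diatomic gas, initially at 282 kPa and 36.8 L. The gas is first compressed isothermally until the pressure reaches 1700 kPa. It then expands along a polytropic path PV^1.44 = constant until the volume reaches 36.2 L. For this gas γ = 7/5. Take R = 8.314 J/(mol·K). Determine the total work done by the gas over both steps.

-5830 J

T₁ = P₁V₁/(nR) = 282×36.8/(3.55×8.314) = 352 K.
Step 1 — Isothermal: T stays 352 K; PV = const ⇒ V₂ = 6.10 L, P₂ = 1700 kPa.
ΔU = 0 (ideal gas, T constant).
W = nRT ln(V₂/V₁) = 3.55×8.314×352×ln(0.166) = -18600 J.
Q = ΔU + W = -18600 J.
State after step 1: P = 1700 kPa, V = 6.10 L, T = 352 K.
Step 2 — Polytropic n=1.44: T₂ = T₁(V₁/V₂)^(n−1) = 352×(0.169)^0.44 = 161 K; P₂ = P₁(V₁/V₂)^n = 131 kPa.
W = (P₁V₁−P₂V₂)/(n−1) = (1700×6.10−131×36.2)/0.44 = 12800 J.
ΔU = nCvΔT = 3.55×20.8×(161−352) = -14100 J.
Q = ΔU + W = -1280 J.
Net over both steps: W = -5830 J, Q = -19900 J, ΔU = -14100 J.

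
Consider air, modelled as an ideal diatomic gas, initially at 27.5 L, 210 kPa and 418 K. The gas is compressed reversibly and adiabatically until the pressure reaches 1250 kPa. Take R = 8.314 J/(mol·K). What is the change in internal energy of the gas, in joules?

n = P₁V₁/(RT₁) = 210×27.5/(8.314×418) = 1.66 mol.
Adiabatic: T₂/T₁ = (P₂/P₁)^((γ−1)/γ) ⇒ T₂ = 418×(5.95)^0.286 = 696 K; V₂ = 7.69 L.
For an ideal gas ΔU = nCvΔT with Cv = (5/2)R = 20.8 J/(mol·K).
ΔU = 1.66×20.8×(696−418) = 9600 J.

9600 J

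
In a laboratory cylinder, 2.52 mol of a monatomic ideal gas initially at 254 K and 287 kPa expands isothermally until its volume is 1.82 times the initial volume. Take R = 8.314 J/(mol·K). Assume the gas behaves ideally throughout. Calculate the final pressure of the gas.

158 kPa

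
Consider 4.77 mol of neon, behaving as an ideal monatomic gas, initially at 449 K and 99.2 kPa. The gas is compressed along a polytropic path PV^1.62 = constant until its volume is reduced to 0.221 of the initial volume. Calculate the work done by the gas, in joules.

V₁ = nRT₁/P₁ = 4.77×8.314×449/99.2 = 179 L.
Polytropic n=1.62: T₂ = T₁(V₁/V₂)^(n−1) = 449×(4.52)^0.62 = 1140 K; P₂ = P₁(V₁/V₂)^n = 1140 kPa.
W = (P₁V₁−P₂V₂)/(n−1) = (99.2×179−1140×39.7)/0.62 = -44500 J.

-44500 J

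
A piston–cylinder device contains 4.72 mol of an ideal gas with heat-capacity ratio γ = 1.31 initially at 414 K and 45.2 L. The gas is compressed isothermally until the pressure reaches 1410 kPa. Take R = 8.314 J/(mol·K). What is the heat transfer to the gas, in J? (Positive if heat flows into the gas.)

P₁ = nRT₁/V₁ = 4.72×8.314×414/45.2 = 359 kPa.
Isothermal: T stays 414 K; PV = const ⇒ V₂ = 11.5 L, P₂ = 1410 kPa.
ΔU = 0 (ideal gas, T constant).
W = nRT ln(V₂/V₁) = 4.72×8.314×414×ln(0.255) = -22200 J.
Q = ΔU + W = -22200 J.

-22200 J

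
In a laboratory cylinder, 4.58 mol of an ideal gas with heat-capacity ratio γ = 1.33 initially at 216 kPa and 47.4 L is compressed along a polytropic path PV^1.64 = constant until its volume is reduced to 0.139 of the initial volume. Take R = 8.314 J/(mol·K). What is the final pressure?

5490 kPa

T₁ = P₁V₁/(nR) = 216×47.4/(4.58×8.314) = 269 K.
Polytropic n=1.64: T₂ = T₁(V₁/V₂)^(n−1) = 269×(7.19)^0.64 = 951 K; P₂ = P₁(V₁/V₂)^n = 5490 kPa.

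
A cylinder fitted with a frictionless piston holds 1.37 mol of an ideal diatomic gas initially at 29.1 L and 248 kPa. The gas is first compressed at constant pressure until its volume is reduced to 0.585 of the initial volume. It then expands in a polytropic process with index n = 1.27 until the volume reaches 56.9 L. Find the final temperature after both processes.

268 K

T₁ = P₁V₁/(nR) = 248×29.1/(1.37×8.314) = 634 K.
Step 1 — Isobaric: P stays 248 kPa; V/T = const ⇒ T₂ = 371 K, V₂ = 17.0 L.
W = PΔV = 248×(17.0−29.1) kPa·L = -2990 J.
ΔU = nCvΔT = 1.37×20.8×(371−634) = -7490 J.
Q = ΔU + W = nCpΔT = -10500 J.
State after step 1: P = 248 kPa, V = 17.0 L, T = 371 K.
Step 2 — Polytropic n=1.27: T₂ = T₁(V₁/V₂)^(n−1) = 371×(0.299)^0.27 = 268 K; P₂ = P₁(V₁/V₂)^n = 53.6 kPa.
W = (P₁V₁−P₂V₂)/(n−1) = (248×17.0−53.6×56.9)/0.27 = 4350 J.
ΔU = nCvΔT = 1.37×20.8×(268−371) = -2930 J.
Q = ΔU + W = 1410 J.
Net over both steps: W = 1350 J, Q = -9070 J, ΔU = -10400 J.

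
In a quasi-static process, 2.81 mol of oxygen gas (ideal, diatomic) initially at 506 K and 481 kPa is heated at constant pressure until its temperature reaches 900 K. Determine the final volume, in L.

V₁ = nRT₁/P₁ = 2.81×8.314×506/481 = 24.6 L.
Isobaric: P stays 481 kPa; V/T = const ⇒ T₂ = 900 K, V₂ = 43.7 L.

43.7 L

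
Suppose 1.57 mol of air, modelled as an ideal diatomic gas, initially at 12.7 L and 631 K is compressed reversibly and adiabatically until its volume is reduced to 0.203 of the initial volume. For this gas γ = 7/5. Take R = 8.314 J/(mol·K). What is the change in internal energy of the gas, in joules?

P₁ = nRT₁/V₁ = 1.57×8.314×631/12.7 = 649 kPa.
Adiabatic: TV^(γ−1) = const ⇒ T₂ = 631×(4.93)^0.400 = 1190 K; PV^γ = const ⇒ P₂ = 6050 kPa.
For an ideal gas ΔU = nCvΔT with Cv = (5/2)R = 20.8 J/(mol·K).
ΔU = 1.57×20.8×(1190−631) = 18400 J.

18400 J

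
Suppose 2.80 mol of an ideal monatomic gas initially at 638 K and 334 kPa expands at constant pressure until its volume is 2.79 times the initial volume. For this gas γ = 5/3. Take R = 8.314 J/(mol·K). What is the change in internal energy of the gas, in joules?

V₁ = nRT₁/P₁ = 2.80×8.314×638/334 = 44.5 L.
Isobaric: P stays 334 kPa; V/T = const ⇒ T₂ = 1780 K, V₂ = 124 L.
For an ideal gas ΔU = nCvΔT with Cv = (3/2)R = 12.5 J/(mol·K).
ΔU = 2.80×12.5×(1780−638) = 39900 J.

39900 J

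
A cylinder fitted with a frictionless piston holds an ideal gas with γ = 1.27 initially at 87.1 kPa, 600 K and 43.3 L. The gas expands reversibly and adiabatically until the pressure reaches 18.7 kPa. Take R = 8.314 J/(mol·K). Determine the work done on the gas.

n = P₁V₁/(RT₁) = 87.1×43.3/(8.314×600) = 0.756 mol.
Adiabatic: T₂/T₁ = (P₂/P₁)^((γ−1)/γ) ⇒ T₂ = 600×(0.215)^0.213 = 433 K; V₂ = 145 L.
ΔU = nCvΔT = 0.756×30.8×(433−600) = -3900 J.
Q = 0 for an adiabatic process, so W = −ΔU = 3900 J.
Work done on the gas = −W_by = -3900 J.

-3900 J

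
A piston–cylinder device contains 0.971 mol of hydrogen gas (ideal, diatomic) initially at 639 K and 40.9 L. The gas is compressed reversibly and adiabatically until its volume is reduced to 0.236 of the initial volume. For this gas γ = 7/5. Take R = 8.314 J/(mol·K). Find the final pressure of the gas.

952 kPa

P₁ = nRT₁/V₁ = 0.971×8.314×639/40.9 = 126 kPa.
Adiabatic: TV^(γ−1) = const ⇒ T₂ = 639×(4.24)^0.400 = 1140 K; PV^γ = const ⇒ P₂ = 952 kPa.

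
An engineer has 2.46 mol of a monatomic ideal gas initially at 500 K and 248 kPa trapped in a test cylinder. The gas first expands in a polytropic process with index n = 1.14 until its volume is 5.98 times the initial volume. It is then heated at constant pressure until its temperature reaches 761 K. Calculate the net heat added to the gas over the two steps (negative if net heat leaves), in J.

31800 J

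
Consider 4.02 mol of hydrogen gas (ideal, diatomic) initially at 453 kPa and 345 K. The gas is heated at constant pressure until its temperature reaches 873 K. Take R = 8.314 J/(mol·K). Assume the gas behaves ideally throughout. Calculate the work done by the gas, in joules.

17600 J

V₁ = nRT₁/P₁ = 4.02×8.314×345/453 = 25.5 L.
Isobaric: P stays 453 kPa; V/T = const ⇒ T₂ = 873 K, V₂ = 64.4 L.
W = PΔV = 453×(64.4−25.5) kPa·L = 17600 J.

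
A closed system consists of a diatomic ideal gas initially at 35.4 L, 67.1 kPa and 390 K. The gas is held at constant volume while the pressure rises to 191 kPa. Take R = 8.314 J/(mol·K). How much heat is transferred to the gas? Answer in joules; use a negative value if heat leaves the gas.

11000 J

n = P₁V₁/(RT₁) = 67.1×35.4/(8.314×390) = 0.733 mol.
Isochoric: V stays 35.4 L; P/T = const ⇒ T₂ = 1110 K, P₂ = 191 kPa.
W = 0 (no volume change).
ΔU = nCvΔT = 0.733×20.8×(1110−390) = 11000 J.
Q = ΔU = 11000 J.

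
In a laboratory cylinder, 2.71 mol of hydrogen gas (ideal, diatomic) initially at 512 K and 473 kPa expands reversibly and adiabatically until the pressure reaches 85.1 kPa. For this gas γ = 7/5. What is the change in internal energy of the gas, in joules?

V₁ = nRT₁/P₁ = 2.71×8.314×512/473 = 24.4 L.
Adiabatic: T₂/T₁ = (P₂/P₁)^((γ−1)/γ) ⇒ T₂ = 512×(0.180)^0.286 = 314 K; V₂ = 83.0 L.
For an ideal gas ΔU = nCvΔT with Cv = (5/2)R = 20.8 J/(mol·K).
ΔU = 2.71×20.8×(314−512) = -11200 J.

-11200 J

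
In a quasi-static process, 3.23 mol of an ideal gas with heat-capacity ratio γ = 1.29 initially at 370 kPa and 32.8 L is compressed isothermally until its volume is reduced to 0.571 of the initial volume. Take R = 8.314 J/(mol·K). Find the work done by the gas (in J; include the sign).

-6800 J

T₁ = P₁V₁/(nR) = 370×32.8/(3.23×8.314) = 452 K.
Isothermal: T stays 452 K; PV = const ⇒ V₂ = 18.7 L, P₂ = 648 kPa.
W = nRT ln(V₂/V₁) = 3.23×8.314×452×ln(0.571) = -6800 J.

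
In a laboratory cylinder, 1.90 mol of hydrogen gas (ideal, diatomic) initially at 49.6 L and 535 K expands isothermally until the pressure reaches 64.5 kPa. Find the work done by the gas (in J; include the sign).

8210 J

P₁ = nRT₁/V₁ = 1.90×8.314×535/49.6 = 170 kPa.
Isothermal: T stays 535 K; PV = const ⇒ V₂ = 131 L, P₂ = 64.5 kPa.
W = nRT ln(V₂/V₁) = 1.90×8.314×535×ln(2.64) = 8210 J.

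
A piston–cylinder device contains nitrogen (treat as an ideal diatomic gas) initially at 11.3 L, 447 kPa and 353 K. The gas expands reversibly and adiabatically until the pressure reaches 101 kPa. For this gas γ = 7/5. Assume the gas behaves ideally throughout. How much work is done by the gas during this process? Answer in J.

4370 J

n = P₁V₁/(RT₁) = 447×11.3/(8.314×353) = 1.72 mol.
Adiabatic: T₂/T₁ = (P₂/P₁)^((γ−1)/γ) ⇒ T₂ = 353×(0.226)^0.286 = 231 K; V₂ = 32.7 L.
ΔU = nCvΔT = 1.72×20.8×(231−353) = -4370 J.
Q = 0 for an adiabatic process, so W = −ΔU = 4370 J.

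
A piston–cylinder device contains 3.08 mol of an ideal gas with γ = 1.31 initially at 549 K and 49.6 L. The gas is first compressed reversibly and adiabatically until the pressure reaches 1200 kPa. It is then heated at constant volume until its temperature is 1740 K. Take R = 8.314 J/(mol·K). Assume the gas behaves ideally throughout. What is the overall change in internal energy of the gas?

P₁ = nRT₁/V₁ = 3.08×8.314×549/49.6 = 283 kPa.
Step 1 — Adiabatic: T₂/T₁ = (P₂/P₁)^((γ−1)/γ) ⇒ T₂ = 549×(4.23)^0.237 = 772 K; V₂ = 16.5 L.
ΔU = nCvΔT = 3.08×26.8×(772−549) = 18500 J.
Q = 0 for an adiabatic process, so W = −ΔU = -18500 J.
State after step 1: P = 1200 kPa, V = 16.5 L, T = 772 K.
Step 2 — Isochoric: V stays 16.5 L; P/T = const ⇒ T₂ = 1740 K, P₂ = 2700 kPa.
W = 0 (no volume change).
ΔU = nCvΔT = 3.08×26.8×(1740−772) = 79900 J.
Q = ΔU = 79900 J.
Net over both steps: W = -18500 J, Q = 79900 J, ΔU = 98400 J.

98400 J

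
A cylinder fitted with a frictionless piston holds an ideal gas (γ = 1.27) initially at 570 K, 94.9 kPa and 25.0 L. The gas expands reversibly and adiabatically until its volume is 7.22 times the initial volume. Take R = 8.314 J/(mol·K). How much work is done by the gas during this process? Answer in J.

3630 J

n = P₁V₁/(RT₁) = 94.9×25.0/(8.314×570) = 0.501 mol.
Adiabatic: TV^(γ−1) = const ⇒ T₂ = 570×(0.139)^0.270 = 334 K; PV^γ = const ⇒ P₂ = 7.71 kPa.
ΔU = nCvΔT = 0.501×30.8×(334−570) = -3630 J.
Q = 0 for an adiabatic process, so W = −ΔU = 3630 J.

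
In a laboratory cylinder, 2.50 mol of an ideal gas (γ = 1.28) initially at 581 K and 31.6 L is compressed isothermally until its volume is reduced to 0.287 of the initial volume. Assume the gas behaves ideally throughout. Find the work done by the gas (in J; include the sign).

-15100 J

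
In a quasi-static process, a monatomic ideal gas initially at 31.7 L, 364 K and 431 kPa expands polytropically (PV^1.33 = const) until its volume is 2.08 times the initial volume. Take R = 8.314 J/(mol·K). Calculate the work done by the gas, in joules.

n = P₁V₁/(RT₁) = 431×31.7/(8.314×364) = 4.51 mol.
Polytropic n=1.33: T₂ = T₁(V₁/V₂)^(n−1) = 364×(0.481)^0.33 = 286 K; P₂ = P₁(V₁/V₂)^n = 163 kPa.
W = (P₁V₁−P₂V₂)/(n−1) = (431×31.7−163×65.9)/0.33 = 8890 J.

8890 J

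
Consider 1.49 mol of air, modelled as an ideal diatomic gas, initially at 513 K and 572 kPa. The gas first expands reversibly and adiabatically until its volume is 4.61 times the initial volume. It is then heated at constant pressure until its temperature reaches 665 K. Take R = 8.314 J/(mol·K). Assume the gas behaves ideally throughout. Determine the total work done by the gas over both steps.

12100 J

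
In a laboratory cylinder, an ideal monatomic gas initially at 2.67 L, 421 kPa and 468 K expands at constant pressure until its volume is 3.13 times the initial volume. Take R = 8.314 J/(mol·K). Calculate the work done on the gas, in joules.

-2390 J

n = P₁V₁/(RT₁) = 421×2.67/(8.314×468) = 0.289 mol.
Isobaric: P stays 421 kPa; V/T = const ⇒ T₂ = 1460 K, V₂ = 8.36 L.
W = PΔV = 421×(8.36−2.67) kPa·L = 2390 J.
Work done on the gas = −W_by = -2390 J.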